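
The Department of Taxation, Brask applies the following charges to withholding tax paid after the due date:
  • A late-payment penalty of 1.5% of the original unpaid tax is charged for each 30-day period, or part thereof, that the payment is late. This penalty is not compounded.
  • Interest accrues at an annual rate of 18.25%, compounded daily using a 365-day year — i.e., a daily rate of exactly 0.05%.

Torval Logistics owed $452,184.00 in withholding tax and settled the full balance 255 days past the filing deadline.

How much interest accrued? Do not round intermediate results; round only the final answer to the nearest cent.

Interest: $452,184.00 × ((1 + 0.0005)^255 − 1) = $452,184.00 × 0.13594867… = $61,473.8140…

$61,473.81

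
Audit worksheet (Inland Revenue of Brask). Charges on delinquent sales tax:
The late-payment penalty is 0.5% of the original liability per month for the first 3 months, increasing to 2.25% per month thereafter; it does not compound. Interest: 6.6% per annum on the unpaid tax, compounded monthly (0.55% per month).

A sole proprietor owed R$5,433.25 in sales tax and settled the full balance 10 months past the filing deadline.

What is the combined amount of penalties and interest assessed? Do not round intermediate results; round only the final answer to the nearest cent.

Penalty, months 1–3: 3 × 0.5% × R$5,433.25 = R$81.50…
Penalty, months 4–10: 7 × 2.25% × R$5,433.25 = R$855.74…
Interest: R$5,433.25 × ((1 + 0.0055)^10 − 1) = R$5,433.25 × 0.0563814… = R$306.3343…
Penalties + interest = R$937.2356… + R$306.3343… = R$1,243.57

R$1,243.57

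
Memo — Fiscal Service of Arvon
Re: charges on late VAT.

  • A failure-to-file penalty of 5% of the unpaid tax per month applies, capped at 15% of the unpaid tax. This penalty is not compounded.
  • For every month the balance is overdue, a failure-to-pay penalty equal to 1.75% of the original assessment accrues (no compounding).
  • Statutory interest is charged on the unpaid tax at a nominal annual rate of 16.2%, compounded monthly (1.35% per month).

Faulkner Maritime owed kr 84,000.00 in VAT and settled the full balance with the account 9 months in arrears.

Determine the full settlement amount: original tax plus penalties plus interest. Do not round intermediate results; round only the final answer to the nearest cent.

kr 120,604.84

Failure-to-file: 9 × 5% × kr 84,000.00 = kr 37,800.00, capped at 15% × kr 84,000.00 = kr 12,600.00
Failure-to-pay penalty = 1.75% × kr 84,000.00 × 9 mo = kr 13,230.00
Interest: kr 84,000.00 × ((1 + 0.0135)^9 − 1) = kr 84,000.00 × 0.1282719… = kr 10,774.8407…
Total = kr 84,000.00 + kr 25,830.0000 + kr 10,774.8407… = kr 120,604.84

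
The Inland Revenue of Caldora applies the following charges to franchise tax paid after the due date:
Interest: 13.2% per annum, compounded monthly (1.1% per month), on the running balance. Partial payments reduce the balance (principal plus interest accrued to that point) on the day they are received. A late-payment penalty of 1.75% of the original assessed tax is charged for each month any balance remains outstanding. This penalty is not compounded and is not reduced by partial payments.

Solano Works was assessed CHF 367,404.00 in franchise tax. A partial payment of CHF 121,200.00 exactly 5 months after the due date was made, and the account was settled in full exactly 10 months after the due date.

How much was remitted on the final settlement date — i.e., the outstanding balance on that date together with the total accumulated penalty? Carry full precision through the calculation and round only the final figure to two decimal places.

CHF 346,160.21

Balance at month 5: CHF 367,404.0000 × (1 + 0.011)^5 = CHF 388,060.6959…
After CHF 121,200.00 payment: CHF 388,060.6959… − CHF 121,200.00 = CHF 266,860.6959…
Balance at month 10: CHF 266,860.6959… × (1 + 0.011)^5 = CHF 281,864.5072…
Penalty: 10 × 1.75% × CHF 367,404.00 = CHF 64,295.70
Final settlement = outstanding balance + penalty = CHF 281,864.5072… + CHF 64,295.70 = CHF 346,160.21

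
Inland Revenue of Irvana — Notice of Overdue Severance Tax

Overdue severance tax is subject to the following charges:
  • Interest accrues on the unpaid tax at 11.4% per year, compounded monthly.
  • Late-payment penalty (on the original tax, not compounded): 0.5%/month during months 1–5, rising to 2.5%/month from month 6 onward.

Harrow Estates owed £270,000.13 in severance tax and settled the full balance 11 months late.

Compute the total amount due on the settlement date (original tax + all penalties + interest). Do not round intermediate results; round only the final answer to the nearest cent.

Penalty, months 1–5: 5 × 0.5% × £270,000.13 = £6,750.00…
Penalty, months 6–11: 6 × 2.5% × £270,000.13 = £40,500.02…
Interest (11.4%/yr ÷ 12 = 0.95%/month): £270,000.13 × ((1 + 0.0095)^11 − 1) = £29,594.1583…
Total = £270,000.13 + £47,250.0228… + £29,594.1583… = £346,844.31

£346,844.31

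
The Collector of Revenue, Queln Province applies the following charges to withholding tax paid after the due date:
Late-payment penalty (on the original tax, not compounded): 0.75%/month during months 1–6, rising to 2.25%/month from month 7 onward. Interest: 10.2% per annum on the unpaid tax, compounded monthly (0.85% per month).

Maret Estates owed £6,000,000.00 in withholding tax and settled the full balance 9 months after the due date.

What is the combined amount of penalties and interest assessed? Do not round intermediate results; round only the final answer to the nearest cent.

Penalty, months 1–6: 6 × 0.75% × £6,000,000.00 = £270,000.00
Penalty, months 7–9: 3 × 2.25% × £6,000,000.00 = £405,000.00
Interest: £6,000,000.00 × ((1 + 0.0085)^9 − 1) = £6,000,000.00 × 0.0791532… = £474,919.4991…
Penalties + interest = £675,000.0000 + £474,919.4991… = £1,149,919.50

£1,149,919.50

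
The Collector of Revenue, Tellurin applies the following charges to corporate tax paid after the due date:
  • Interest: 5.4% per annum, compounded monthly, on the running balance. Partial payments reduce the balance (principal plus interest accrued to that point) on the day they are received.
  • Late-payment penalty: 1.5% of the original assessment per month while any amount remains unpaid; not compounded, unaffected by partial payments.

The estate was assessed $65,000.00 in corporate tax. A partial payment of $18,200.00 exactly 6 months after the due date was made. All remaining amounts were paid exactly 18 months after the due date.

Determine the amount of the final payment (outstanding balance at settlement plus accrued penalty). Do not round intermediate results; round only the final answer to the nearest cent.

$68,813.81

Monthly rate = 5.4% ÷ 12 = 0.45%
Balance at month 6: $65,000.0000 × (1 + 0.0045)^6 = $66,774.8626…
After $18,200.00 payment: $66,774.8626… − $18,200.00 = $48,574.8626…
Balance at month 18: $48,574.8626… × (1 + 0.0045)^12 = $51,263.8092…
Penalty: 18 × 1.5% × $65,000.00 = $17,550.00
Final settlement = outstanding balance + penalty = $51,263.8092… + $17,550.00 = $68,813.81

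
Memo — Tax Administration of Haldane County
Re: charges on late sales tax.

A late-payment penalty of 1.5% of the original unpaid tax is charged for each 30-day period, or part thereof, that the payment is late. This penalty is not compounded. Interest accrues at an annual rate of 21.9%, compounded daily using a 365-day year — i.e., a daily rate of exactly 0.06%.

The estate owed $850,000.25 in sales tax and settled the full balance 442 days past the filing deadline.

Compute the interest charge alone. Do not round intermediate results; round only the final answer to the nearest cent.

$258,049.89

Interest: $850,000.25 × ((1 + 0.0006)^442 − 1) = $850,000.25 × 0.30358801… = $258,049.8860…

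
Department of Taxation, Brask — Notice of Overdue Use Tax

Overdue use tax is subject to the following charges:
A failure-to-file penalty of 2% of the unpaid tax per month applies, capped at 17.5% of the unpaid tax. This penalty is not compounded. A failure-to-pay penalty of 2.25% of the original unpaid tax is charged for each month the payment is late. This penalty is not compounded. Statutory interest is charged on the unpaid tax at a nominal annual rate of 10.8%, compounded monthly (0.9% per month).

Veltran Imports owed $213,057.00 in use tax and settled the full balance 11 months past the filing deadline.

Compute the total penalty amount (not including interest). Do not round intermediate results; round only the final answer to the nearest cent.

$90,016.58

Failure-to-file: 11 × 2% × $213,057.00 = $46,872.54, capped at 17.5% × $213,057.00 = $37,284.98…
Failure-to-pay penalty: 11 × 2.25% × $213,057.00 = $52,731.61…
Total penalty = $37,284.98… + $52,731.61… = $90,016.58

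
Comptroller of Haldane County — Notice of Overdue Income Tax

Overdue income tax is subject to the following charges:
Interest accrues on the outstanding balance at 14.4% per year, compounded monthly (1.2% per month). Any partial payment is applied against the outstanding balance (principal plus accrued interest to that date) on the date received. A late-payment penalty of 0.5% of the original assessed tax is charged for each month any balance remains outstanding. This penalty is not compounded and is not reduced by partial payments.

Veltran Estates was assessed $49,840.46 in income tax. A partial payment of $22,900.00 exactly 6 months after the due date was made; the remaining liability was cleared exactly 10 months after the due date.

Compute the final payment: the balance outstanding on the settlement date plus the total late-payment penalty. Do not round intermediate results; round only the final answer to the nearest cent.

$34,627.72

Balance at month 6: $49,840.4600 × (1 + 0.012)^6 = $53,538.3666…
After $22,900.00 payment: $53,538.3666… − $22,900.00 = $30,638.3666…
Balance at month 10: $30,638.3666… × (1 + 0.012)^4 = $32,135.6921…
Penalty: 10 × 0.5% × $49,840.46 = $2,492.02…
Final settlement = outstanding balance + penalty = $32,135.6921… + $2,492.02… = $34,627.72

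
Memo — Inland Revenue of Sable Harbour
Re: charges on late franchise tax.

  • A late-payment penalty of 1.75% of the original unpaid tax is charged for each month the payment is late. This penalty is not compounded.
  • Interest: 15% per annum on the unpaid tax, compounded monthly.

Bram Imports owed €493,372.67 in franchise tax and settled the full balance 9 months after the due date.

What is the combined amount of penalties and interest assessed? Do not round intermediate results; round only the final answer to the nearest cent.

Late-payment penalty: 9 × 1.75% × €493,372.67 = €77,706.20…
Interest (15%/yr ÷ 12 = 1.25%/month): €493,372.67 × ((1 + 0.0125)^9 − 1) = €58,362.1274…
Penalties + interest = €77,706.1955… + €58,362.1274… = €136,068.32

€136,068.32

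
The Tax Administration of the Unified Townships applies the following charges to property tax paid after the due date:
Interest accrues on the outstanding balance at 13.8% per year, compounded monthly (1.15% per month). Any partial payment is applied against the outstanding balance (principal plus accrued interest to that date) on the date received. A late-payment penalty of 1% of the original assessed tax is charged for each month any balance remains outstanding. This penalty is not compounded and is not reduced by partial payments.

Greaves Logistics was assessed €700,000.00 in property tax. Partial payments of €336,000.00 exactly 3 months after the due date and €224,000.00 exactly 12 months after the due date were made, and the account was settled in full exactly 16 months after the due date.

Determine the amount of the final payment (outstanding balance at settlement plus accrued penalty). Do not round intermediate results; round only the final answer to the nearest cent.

Balance at month 3: €700,000.0000 × (1 + 0.0115)^3 = €724,428.7896…
After €336,000.00 payment: €724,428.7896… − €336,000.00 = €388,428.7896…
Balance at month 12: €388,428.7896… × (1 + 0.0115)^9 = €430,530.9679…
After €224,000.00 payment: €430,530.9679… − €224,000.00 = €206,530.9679…
Balance at month 16: €206,530.9679… × (1 + 0.0115)^4 = €216,196.5347…
Penalty: 16 × 1% × €700,000.00 = €112,000.00
Final settlement = outstanding balance + penalty = €216,196.5347… + €112,000.00 = €328,196.53

€328,196.53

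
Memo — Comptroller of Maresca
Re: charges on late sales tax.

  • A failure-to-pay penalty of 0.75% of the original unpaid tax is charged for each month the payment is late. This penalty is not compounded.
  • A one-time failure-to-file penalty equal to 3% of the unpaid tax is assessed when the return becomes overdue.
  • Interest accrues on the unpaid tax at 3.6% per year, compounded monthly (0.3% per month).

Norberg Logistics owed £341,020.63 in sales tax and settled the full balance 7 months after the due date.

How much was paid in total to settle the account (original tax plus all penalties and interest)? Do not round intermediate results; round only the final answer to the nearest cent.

Failure-to-file penalty: 3% × £341,020.63 = £10,230.62…
Failure-to-pay penalty = 0.75% × £341,020.63 × 7 mo = £17,903.58…
Interest: £341,020.63 × ((1 + 0.003)^7 − 1) = £341,020.63 × 0.0211899… = £7,226.2094…
Total = £341,020.63 + £28,134.2020… + £7,226.2094… = £376,381.04

£376,381.04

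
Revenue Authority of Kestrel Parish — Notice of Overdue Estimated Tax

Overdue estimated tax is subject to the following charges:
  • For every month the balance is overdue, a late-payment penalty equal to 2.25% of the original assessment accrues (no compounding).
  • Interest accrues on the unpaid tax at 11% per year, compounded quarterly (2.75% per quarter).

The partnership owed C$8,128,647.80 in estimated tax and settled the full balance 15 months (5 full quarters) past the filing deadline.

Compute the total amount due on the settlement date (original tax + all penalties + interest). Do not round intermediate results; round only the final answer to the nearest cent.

C$12,052,942.28

Late-payment penalty = 2.25% × C$8,128,647.80 × 15 mo = C$2,743,418.63…
Interest: C$8,128,647.80 × ((1 + 0.0275)^5 − 1) = C$8,128,647.80 × 0.1452733… = C$1,180,875.8485…
Total = C$8,128,647.80 + C$2,743,418.6325 + C$1,180,875.8485… = C$12,052,942.28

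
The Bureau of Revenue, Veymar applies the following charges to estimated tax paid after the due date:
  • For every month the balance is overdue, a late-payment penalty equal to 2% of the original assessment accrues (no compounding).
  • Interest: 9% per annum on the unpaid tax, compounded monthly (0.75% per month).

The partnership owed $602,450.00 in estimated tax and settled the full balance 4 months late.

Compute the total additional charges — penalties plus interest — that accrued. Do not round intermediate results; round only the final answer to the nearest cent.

Late-payment penalty = 2% × $602,450.00 × 4 mo = $48,196.00
Interest: $602,450.00 × ((1 + 0.0075)^4 − 1) = $602,450.00 × 0.0303392… = $18,277.8454…
Penalties + interest = $48,196.0000 + $18,277.8454… = $66,473.85

$66,473.85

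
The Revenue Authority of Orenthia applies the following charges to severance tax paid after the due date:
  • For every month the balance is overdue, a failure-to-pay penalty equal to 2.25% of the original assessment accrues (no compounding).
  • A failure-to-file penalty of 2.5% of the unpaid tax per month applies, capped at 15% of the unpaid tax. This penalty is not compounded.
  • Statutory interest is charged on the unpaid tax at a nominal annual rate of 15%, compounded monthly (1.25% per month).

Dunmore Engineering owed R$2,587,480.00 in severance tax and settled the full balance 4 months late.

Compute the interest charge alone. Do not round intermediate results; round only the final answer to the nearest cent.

R$131,820.04

Interest: R$2,587,480.00 × ((1 + 0.0125)^4 − 1) = R$2,587,480.00 × 0.0509453… = R$131,820.0404…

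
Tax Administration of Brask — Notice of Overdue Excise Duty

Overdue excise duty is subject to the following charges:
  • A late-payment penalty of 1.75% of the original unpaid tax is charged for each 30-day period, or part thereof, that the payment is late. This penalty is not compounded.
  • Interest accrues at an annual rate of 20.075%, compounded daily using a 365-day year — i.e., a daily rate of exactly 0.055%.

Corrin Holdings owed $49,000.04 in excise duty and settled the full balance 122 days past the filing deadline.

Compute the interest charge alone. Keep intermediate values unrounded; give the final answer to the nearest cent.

$3,399.75

Interest: $49,000.04 × ((1 + 0.00055)^122 − 1) = $49,000.04 × 0.06938269… = $3,399.7545…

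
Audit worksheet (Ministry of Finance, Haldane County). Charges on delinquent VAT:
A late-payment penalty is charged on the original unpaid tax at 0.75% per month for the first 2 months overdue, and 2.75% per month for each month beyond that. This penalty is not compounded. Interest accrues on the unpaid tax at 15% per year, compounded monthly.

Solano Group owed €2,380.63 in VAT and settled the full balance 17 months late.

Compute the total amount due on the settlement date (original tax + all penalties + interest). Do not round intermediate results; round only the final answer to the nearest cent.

€3,958.13

Penalty, months 1–2: 2 × 0.75% × €2,380.63 = €35.71…
Penalty, months 3–17: 15 × 2.75% × €2,380.63 = €982.01…
Interest (15%/yr ÷ 12 = 1.25%/month): €2,380.63 × ((1 + 0.0125)^17 − 1) = €559.7770…
Total = €2,380.63 + €1,017.7193… + €559.7770… = €3,958.13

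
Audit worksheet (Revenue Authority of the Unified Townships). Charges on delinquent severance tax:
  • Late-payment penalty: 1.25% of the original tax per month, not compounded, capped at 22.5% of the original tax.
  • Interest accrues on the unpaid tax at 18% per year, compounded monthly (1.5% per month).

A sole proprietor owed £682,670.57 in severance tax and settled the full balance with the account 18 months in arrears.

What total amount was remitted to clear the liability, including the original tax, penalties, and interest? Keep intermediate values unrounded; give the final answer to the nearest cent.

Penalty (uncapped): 18 × 1.25% × £682,670.57 = £153,600.88…; cap = 22.5% × £682,670.57 = £153,600.88… → penalty = £153,600.88…
Interest: £682,670.57 × ((1 + 0.015)^18 − 1) = £682,670.57 × 0.3073406… = £209,812.4070…
Total = £682,670.57 + £153,600.8783… + £209,812.4070… = £1,046,083.86

£1,046,083.86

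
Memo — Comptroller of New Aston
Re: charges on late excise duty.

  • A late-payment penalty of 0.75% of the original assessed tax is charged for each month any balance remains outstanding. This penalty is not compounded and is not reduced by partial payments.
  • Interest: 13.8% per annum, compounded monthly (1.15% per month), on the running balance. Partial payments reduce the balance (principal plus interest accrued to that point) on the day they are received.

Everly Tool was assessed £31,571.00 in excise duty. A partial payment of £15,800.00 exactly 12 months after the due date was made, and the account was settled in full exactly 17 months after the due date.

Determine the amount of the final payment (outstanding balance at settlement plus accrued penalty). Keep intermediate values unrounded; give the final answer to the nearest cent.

Balance at month 12: £31,571.0000 × (1 + 0.0115)^12 = £36,214.2073…
After £15,800.00 payment: £36,214.2073… − £15,800.00 = £20,414.2073…
Balance at month 17: £20,414.2073… × (1 + 0.0115)^5 = £21,615.3343…
Penalty: 17 × 0.75% × £31,571.00 = £4,025.30…
Final settlement = outstanding balance + penalty = £21,615.3343… + £4,025.30… = £25,640.64

£25,640.64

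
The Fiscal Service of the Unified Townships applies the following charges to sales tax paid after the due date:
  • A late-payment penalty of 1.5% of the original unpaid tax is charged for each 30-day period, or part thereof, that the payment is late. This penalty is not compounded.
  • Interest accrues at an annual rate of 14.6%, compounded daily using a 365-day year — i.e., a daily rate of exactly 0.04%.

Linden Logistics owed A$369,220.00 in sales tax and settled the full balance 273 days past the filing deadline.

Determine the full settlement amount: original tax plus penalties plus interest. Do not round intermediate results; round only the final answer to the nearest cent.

A$467,196.61

Penalty periods: ⌈273/30⌉ = 10; penalty = 10 × 1.5% × A$369,220.00 = A$55,383.00
Interest: A$369,220.00 × ((1 + 0.0004)^273 − 1) = A$369,220.00 × 0.11536105… = A$42,593.6076…
Total = A$369,220.00 + A$55,383.0000 + A$42,593.6076… = A$467,196.61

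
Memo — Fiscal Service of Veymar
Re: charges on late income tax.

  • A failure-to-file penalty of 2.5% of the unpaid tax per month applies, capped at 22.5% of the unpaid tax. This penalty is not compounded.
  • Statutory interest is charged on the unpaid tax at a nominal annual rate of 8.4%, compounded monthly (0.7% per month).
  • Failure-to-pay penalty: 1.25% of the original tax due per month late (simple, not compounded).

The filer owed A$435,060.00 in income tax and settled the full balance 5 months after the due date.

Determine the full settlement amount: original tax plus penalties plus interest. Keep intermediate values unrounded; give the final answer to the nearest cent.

A$532,075.53

Failure-to-file: 5 × 2.5% × A$435,060.00 = A$54,382.50 (under the 22.5% cap)
Failure-to-pay penalty = 1.25% × A$435,060.00 × 5 mo = A$27,191.25
Interest: A$435,060.00 × ((1 + 0.007)^5 − 1) = A$435,060.00 × 0.0354934… = A$15,441.7769…
Total = A$435,060.00 + A$81,573.7500 + A$15,441.7769… = A$532,075.53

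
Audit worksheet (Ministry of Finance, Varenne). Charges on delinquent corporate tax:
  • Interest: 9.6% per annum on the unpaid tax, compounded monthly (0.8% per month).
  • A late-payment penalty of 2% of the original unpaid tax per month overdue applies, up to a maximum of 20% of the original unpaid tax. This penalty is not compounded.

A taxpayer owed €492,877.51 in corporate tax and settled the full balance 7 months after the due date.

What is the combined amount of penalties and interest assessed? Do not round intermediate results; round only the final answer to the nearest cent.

Penalty: 7 × 2% × €492,877.51 = €69,002.85… (below the 20% cap of €98,575.50…)
Interest: €492,877.51 × ((1 + 0.008)^7 − 1) = €492,877.51 × 0.0573621… = €28,272.4713…
Penalties + interest = €69,002.8514 + €28,272.4713… = €97,275.32

€97,275.32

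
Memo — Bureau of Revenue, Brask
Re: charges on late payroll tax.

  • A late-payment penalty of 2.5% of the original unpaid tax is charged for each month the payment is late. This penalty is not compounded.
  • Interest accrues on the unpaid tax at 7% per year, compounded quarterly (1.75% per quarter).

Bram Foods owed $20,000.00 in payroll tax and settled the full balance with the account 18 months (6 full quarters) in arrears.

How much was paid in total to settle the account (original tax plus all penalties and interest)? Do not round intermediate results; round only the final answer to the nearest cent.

$31,194.05

Late-payment penalty: 18 × 2.5% × $20,000.00 = $9,000.00
Interest: $20,000.00 × ((1 + 0.0175)^6 − 1) = $20,000.00 × 0.1097024… = $2,194.0471…
Total = $20,000.00 + $9,000.0000 + $2,194.0471… = $31,194.05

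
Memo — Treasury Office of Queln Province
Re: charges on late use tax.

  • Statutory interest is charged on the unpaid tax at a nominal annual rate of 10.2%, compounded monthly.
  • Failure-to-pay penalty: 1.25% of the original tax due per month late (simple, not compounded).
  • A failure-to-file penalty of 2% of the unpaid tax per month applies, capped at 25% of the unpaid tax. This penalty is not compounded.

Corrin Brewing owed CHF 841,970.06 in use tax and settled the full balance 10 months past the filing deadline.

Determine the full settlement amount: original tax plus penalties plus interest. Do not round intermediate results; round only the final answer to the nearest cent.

Failure-to-file: 10 × 2% × CHF 841,970.06 = CHF 168,394.01… (under the 25% cap)
Failure-to-pay penalty = 1.25% × CHF 841,970.06 × 10 mo = CHF 105,246.26…
Interest (10.2%/yr ÷ 12 = 0.85%/month): CHF 841,970.06 × ((1 + 0.0085)^10 − 1) = CHF 74,367.8917…
Total = CHF 841,970.06 + CHF 273,640.2695 + CHF 74,367.8917… = CHF 1,189,978.22

CHF 1,189,978.22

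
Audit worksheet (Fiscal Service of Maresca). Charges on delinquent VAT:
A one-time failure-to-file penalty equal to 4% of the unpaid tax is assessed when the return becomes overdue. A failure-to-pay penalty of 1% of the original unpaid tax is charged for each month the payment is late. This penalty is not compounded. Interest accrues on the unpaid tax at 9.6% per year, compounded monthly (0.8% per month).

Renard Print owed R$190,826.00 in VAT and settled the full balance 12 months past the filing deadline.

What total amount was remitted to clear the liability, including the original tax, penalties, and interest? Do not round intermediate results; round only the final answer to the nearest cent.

Failure-to-file penalty: 4% × R$190,826.00 = R$7,633.04
Failure-to-pay penalty: 12 × 1% × R$190,826.00 = R$22,899.12
Interest: R$190,826.00 × ((1 + 0.008)^12 − 1) = R$190,826.00 × 0.1003387… = R$19,147.2316…
Total = R$190,826.00 + R$30,532.1600 + R$19,147.2316… = R$240,505.39

R$240,505.39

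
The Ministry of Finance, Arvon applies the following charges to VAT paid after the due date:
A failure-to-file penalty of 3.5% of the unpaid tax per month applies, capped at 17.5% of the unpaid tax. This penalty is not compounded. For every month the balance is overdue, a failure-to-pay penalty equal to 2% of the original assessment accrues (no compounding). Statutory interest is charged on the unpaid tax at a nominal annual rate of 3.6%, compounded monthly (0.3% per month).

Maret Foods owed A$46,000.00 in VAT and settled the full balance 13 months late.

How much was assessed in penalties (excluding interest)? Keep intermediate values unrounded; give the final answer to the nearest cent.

A$20,010.00

Failure-to-file: 13 × 3.5% × A$46,000.00 = A$20,930.00, capped at 17.5% × A$46,000.00 = A$8,050.00
Failure-to-pay penalty = 2% × A$46,000.00 × 13 mo = A$11,960.00
Total penalty = A$8,050.00 + A$11,960.00 = A$20,010.00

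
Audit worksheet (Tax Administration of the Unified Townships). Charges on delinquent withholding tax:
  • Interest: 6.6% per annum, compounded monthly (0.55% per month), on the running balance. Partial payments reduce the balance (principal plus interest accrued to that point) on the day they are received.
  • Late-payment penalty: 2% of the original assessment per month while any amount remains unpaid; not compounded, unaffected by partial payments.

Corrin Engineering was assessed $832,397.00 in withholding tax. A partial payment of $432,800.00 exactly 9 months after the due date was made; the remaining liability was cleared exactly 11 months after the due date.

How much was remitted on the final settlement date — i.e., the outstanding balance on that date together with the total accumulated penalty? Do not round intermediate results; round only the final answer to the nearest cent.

$629,718.47

Balance at month 9: $832,397.0000 × (1 + 0.0055)^9 = $874,518.8615…
After $432,800.00 payment: $874,518.8615… − $432,800.00 = $441,718.8615…
Balance at month 11: $441,718.8615… × (1 + 0.0055)^2 = $446,591.1310…
Penalty: 11 × 2% × $832,397.00 = $183,127.34
Final settlement = outstanding balance + penalty = $446,591.1310… + $183,127.34 = $629,718.47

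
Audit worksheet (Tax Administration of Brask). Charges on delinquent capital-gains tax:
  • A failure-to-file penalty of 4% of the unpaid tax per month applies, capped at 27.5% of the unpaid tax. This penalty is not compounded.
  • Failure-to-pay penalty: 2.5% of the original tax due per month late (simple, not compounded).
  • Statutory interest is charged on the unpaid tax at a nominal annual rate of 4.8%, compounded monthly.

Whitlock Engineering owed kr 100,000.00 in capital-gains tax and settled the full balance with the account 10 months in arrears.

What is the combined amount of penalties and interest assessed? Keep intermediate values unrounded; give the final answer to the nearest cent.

Failure-to-file: 10 × 4% × kr 100,000.00 = kr 40,000.00, capped at 27.5% × kr 100,000.00 = kr 27,500.00
Failure-to-pay penalty = 2.5% × kr 100,000.00 × 10 mo = kr 25,000.00
Interest (4.8%/yr ÷ 12 = 0.4%/month): kr 100,000.00 × ((1 + 0.004)^10 − 1) = kr 4,072.7734…
Penalties + interest = kr 52,500.0000 + kr 4,072.7734… = kr 56,572.77

kr 56,572.77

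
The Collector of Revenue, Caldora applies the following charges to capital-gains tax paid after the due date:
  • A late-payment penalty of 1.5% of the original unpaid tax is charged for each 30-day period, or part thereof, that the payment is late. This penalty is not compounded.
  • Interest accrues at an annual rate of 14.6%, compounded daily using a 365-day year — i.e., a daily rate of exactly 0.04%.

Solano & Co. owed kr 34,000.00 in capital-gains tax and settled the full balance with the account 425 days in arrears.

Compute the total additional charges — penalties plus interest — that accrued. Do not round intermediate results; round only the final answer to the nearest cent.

kr 13,949.00

Penalty periods: ⌈425/30⌉ = 15; penalty = 15 × 1.5% × kr 34,000.00 = kr 7,650.00
Interest: kr 34,000.00 × ((1 + 0.0004)^425 − 1) = kr 34,000.00 × 0.18526456… = kr 6,298.9951…
Penalties + interest = kr 7,650.0000 + kr 6,298.9951… = kr 13,949.00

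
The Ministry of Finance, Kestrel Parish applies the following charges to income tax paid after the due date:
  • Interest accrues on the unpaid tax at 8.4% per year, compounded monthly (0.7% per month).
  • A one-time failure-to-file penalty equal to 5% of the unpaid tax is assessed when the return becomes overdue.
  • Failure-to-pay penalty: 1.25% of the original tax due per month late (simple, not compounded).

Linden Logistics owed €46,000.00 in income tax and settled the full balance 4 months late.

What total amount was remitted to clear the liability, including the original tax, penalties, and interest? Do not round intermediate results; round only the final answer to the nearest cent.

Failure-to-file penalty: 5% × €46,000.00 = €2,300.00
Failure-to-pay penalty: 4 × 1.25% × €46,000.00 = €2,300.00
Interest: €46,000.00 × ((1 + 0.007)^4 − 1) = €46,000.00 × 0.0282954… = €1,301.5872…
Total = €46,000.00 + €4,600.0000 + €1,301.5872… = €51,901.59

€51,901.59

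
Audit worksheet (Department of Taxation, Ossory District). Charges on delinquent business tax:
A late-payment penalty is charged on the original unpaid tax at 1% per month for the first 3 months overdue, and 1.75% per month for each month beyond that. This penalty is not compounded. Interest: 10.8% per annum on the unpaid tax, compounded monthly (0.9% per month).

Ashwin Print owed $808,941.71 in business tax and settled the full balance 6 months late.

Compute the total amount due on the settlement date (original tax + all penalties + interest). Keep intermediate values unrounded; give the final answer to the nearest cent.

$920,356.99

Penalty, months 1–3: 3 × 1% × $808,941.71 = $24,268.25…
Penalty, months 4–6: 3 × 1.75% × $808,941.71 = $42,469.44…
Interest: $808,941.71 × ((1 + 0.009)^6 − 1) = $808,941.71 × 0.0552297… = $44,677.5908…
Total = $808,941.71 + $66,737.6911… + $44,677.5908… = $920,356.99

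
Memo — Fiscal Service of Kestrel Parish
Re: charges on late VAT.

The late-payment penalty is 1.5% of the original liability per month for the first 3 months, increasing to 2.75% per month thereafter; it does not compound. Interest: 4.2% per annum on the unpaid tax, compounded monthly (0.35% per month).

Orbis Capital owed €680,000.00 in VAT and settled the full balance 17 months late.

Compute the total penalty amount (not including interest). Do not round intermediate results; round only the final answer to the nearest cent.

€292,400.00

Penalty, months 1–3: 3 × 1.5% × €680,000.00 = €30,600.00
Penalty, months 4–17: 14 × 2.75% × €680,000.00 = €261,800.00
Total penalty = €30,600.00 + €261,800.00 = €292,400.00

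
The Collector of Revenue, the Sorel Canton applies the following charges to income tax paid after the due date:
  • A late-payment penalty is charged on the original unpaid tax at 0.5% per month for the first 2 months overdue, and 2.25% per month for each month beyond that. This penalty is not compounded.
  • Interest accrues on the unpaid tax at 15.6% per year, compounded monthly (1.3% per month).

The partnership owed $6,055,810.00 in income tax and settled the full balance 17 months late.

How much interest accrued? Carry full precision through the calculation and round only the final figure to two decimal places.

$1,486,993.81

Interest: $6,055,810.00 × ((1 + 0.013)^17 − 1) = $6,055,810.00 × 0.2455483… = $1,486,993.8126…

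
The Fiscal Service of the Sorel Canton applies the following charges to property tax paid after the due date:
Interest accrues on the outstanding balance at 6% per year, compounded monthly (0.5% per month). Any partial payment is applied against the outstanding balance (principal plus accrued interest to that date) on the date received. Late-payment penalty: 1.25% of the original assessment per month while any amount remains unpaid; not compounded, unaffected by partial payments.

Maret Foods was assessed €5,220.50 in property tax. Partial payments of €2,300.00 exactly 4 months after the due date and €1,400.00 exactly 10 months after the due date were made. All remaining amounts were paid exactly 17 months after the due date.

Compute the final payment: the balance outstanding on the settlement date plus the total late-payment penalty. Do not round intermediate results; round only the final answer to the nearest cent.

Balance at month 4: €5,220.5000 × (1 + 0.005)^4 = €5,325.6957…
After €2,300.00 payment: €5,325.6957… − €2,300.00 = €3,025.6957…
Balance at month 10: €3,025.6957… × (1 + 0.005)^6 = €3,117.6088…
After €1,400.00 payment: €3,117.6088… − €1,400.00 = €1,717.6088…
Balance at month 17: €1,717.6088… × (1 + 0.005)^7 = €1,778.6344…
Penalty: 17 × 1.25% × €5,220.50 = €1,109.36…
Final settlement = outstanding balance + penalty = €1,778.6344… + €1,109.36… = €2,887.99

€2,887.99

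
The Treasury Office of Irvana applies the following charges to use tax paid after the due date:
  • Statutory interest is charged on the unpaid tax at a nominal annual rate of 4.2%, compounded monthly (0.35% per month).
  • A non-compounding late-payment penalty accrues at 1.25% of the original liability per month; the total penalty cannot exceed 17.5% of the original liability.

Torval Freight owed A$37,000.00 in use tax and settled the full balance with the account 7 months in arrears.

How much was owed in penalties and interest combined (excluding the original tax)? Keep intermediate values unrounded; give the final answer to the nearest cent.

Penalty: 7 × 1.25% × A$37,000.00 = A$3,237.50 (below the 17.5% cap of A$6,475.00)
Interest: A$37,000.00 × ((1 + 0.0035)^7 − 1) = A$37,000.00 × 0.0247588… = A$916.0740…
Penalties + interest = A$3,237.5000 + A$916.0740… = A$4,153.57

A$4,153.57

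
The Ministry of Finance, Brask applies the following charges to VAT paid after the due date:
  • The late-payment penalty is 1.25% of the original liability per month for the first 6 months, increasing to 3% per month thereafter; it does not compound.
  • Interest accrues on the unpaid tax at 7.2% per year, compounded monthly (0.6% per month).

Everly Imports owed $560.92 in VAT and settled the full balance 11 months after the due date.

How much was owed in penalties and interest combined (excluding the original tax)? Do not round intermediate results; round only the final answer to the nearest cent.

Penalty, months 1–6: 6 × 1.25% × $560.92 = $42.07…
Penalty, months 7–11: 5 × 3% × $560.92 = $84.14…
Interest: $560.92 × ((1 + 0.006)^11 − 1) = $560.92 × 0.0680161… = $38.1516…
Penalties + interest = $126.2070 + $38.1516… = $164.36

$164.36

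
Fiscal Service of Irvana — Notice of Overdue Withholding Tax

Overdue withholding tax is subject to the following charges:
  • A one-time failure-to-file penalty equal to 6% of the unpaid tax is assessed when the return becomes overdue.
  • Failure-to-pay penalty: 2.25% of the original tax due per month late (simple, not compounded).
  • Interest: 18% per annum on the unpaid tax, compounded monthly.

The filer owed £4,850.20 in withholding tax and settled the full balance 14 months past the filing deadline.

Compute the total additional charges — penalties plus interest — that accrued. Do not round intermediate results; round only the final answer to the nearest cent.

Failure-to-file penalty: 6% × £4,850.20 = £291.01…
Failure-to-pay penalty: 14 × 2.25% × £4,850.20 = £1,527.81…
Interest (18%/yr ÷ 12 = 1.5%/month): £4,850.20 × ((1 + 0.015)^14 − 1) = £1,124.0616…
Penalties + interest = £1,818.8250 + £1,124.0616… = £2,942.89

£2,942.89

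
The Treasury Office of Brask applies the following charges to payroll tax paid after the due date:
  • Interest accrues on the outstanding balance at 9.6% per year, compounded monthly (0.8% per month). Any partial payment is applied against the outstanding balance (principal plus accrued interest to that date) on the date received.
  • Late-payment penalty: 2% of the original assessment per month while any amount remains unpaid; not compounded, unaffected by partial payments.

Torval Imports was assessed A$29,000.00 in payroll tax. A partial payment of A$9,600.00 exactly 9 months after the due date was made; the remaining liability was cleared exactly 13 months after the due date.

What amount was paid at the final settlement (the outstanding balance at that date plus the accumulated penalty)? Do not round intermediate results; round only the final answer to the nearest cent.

Balance at month 9: A$29,000.0000 × (1 + 0.008)^9 = A$31,156.0783…
After A$9,600.00 payment: A$31,156.0783… − A$9,600.00 = A$21,556.0783…
Balance at month 13: A$21,556.0783… × (1 + 0.008)^4 = A$22,254.1946…
Penalty: 13 × 2% × A$29,000.00 = A$7,540.00
Final settlement = outstanding balance + penalty = A$22,254.1946… + A$7,540.00 = A$29,794.19

A$29,794.19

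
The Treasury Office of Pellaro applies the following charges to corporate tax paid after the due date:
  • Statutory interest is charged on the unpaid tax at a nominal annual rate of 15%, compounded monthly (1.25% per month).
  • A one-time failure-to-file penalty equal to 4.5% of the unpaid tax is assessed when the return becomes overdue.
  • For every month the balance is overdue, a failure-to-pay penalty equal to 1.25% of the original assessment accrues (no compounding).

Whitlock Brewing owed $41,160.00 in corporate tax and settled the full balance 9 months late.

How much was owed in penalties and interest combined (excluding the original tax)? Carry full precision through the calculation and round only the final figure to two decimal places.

Failure-to-file penalty: 4.5% × $41,160.00 = $1,852.20
Failure-to-pay penalty = 1.25% × $41,160.00 × 9 mo = $4,630.50
Interest: $41,160.00 × ((1 + 0.0125)^9 − 1) = $41,160.00 × 0.1182922… = $4,868.9060…
Penalties + interest = $6,482.7000 + $4,868.9060… = $11,351.61

$11,351.61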